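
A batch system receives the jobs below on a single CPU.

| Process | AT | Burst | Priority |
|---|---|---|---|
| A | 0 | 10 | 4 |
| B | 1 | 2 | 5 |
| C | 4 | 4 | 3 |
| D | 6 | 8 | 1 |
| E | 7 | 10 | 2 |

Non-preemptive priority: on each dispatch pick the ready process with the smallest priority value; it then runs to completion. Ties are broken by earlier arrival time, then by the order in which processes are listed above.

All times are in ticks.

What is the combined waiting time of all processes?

Gantt: | A 0-10 | D 10-18 | E 18-28 | C 28-32 | B 32-34 |
Completion: A=10  B=34  C=32  D=18  E=28
Turnaround (C−A): A=10  B=33  C=28  D=12  E=21
Waiting = turnaround − burst: A=0, B=31, C=24, D=4, E=11
Total waiting = 0 + 31 + 24 + 4 + 11 = 70

70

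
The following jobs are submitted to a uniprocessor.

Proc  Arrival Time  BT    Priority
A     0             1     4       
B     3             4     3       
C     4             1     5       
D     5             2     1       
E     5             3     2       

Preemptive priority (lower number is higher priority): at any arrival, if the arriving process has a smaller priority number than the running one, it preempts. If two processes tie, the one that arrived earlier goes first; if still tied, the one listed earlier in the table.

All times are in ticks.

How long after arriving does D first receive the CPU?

Schedule: | A 0-1 | idle 1-3 | B 3-5 | D 5-7 | E 7-10 | B 10-12 | C 12-13 |
Completion: A=1  B=12  C=13  D=7  E=10
Response(D) = first start − arrival = 5 − 5 = 0

0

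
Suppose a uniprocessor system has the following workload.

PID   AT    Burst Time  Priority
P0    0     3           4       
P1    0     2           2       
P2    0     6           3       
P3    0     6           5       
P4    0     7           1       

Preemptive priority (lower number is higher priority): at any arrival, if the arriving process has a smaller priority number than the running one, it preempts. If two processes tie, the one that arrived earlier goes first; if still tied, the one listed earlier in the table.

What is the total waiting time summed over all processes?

Timeline: | P4 0-7 | P1 7-9 | P2 9-15 | P0 15-18 | P3 18-24 |
Completion: P0=18  P1=9  P2=15  P3=24  P4=7
Waiting = turnaround − burst: P0=15, P1=7, P2=9, P3=18, P4=0
Total waiting = 15 + 7 + 9 + 18 + 0 = 49

49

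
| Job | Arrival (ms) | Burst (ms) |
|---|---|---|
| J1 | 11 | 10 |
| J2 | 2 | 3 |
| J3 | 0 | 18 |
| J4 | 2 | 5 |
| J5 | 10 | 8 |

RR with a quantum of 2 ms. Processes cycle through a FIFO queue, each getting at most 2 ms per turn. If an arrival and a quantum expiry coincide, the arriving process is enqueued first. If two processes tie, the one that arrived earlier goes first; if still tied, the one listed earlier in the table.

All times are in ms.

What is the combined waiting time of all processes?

76

Gantt: | J3 0-2 | J2 2-4 | J4 4-6 | J3 6-8 | J2 8-9 | J4 9-11 | J3 11-13 | J5 13-15 | J1 15-17 | J4 17-18 | J3 18-20 | J5 20-22 | J1 22-24 | J3 24-26 | J5 26-28 | J1 28-30 | J3 30-32 | J5 32-34 | J1 34-36 | J3 36-38 | J1 38-40 | J3 40-44 |
Completion: J1=40  J2=9  J3=44  J4=18  J5=34
Turnaround (C−A): J1=29  J2=7  J3=44  J4=16  J5=24
Waiting = turnaround − burst: J1=19, J2=4, J3=26, J4=11, J5=16
Total waiting = 19 + 4 + 26 + 11 + 16 = 76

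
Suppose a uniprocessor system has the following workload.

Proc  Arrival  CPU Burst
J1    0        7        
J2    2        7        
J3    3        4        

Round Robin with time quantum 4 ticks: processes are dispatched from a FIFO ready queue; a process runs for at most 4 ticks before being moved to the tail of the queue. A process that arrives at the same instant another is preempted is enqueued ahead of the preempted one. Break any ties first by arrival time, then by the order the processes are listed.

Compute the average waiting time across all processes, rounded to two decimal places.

7.33

Gantt: | J1 0-4 | J2 4-8 | J3 8-12 | J1 12-15 | J2 15-18 |
Completion: J1=15  J2=18  J3=12
Waiting times: J1=8, J2=9, J3=5
Average waiting = (8+9+5) / 3 = 22/3 = 7.33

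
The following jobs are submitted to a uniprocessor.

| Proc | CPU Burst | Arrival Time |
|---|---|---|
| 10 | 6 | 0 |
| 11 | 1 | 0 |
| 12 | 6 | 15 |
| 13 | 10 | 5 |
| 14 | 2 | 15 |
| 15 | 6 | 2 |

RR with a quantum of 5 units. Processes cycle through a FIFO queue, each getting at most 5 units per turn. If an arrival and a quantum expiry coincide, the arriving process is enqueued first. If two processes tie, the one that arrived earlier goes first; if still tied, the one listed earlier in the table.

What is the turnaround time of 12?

16

Gantt: | 10 0-5 | 11 5-6 | 15 6-11 | 13 11-16 | 10 16-17 | 15 17-18 | 12 18-23 | 14 23-25 | 13 25-30 | 12 30-31 |
Completion: 10=17  11=6  12=31  13=30  14=25  15=18
Turnaround (C−A): 10=17  11=6  12=16  13=25  14=10  15=16
Turnaround(12) = completion − arrival = 31 − 15 = 16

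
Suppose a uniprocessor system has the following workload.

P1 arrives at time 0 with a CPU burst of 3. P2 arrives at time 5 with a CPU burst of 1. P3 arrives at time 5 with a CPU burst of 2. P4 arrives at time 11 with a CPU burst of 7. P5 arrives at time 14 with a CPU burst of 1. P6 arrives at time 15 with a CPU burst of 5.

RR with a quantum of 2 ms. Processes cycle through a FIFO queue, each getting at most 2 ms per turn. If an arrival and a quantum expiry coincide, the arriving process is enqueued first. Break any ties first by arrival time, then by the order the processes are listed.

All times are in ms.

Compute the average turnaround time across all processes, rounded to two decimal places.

5.00

Timeline: | P1 0-3 | idle 3-5 | P2 5-6 | P3 6-8 | idle 8-11 | P4 11-15 | P5 15-16 | P6 16-18 | P4 18-20 | P6 20-22 | P4 22-23 | P6 23-24 |
Completion: P1=3  P2=6  P3=8  P4=23  P5=16  P6=24
Turnaround times: P1=3, P2=1, P3=3, P4=12, P5=2, P6=9
Average turnaround = (3+1+3+12+2+9) / 6 = 30/6 = 5.00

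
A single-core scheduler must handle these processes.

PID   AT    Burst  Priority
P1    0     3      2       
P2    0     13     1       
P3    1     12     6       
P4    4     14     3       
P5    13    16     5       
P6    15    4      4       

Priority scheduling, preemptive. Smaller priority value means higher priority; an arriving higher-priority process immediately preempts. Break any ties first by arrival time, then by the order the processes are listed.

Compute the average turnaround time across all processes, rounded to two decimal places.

Timeline: | P2 0-13 | P1 13-16 | P4 16-30 | P6 30-34 | P5 34-50 | P3 50-62 |
Completion: P1=16  P2=13  P3=62  P4=30  P5=50  P6=34
Turnaround (C−A): P1=16  P2=13  P3=61  P4=26  P5=37  P6=19
Turnaround times: P1=16, P2=13, P3=61, P4=26, P5=37, P6=19
Average turnaround = (16+13+61+26+37+19) / 6 = 172/6 = 28.67

28.67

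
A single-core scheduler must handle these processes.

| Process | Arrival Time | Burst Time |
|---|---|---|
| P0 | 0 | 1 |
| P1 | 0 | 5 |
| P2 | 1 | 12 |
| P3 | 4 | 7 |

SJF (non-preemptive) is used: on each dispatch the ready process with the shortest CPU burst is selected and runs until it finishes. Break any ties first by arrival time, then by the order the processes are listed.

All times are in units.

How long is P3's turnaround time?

9

Gantt: | P0 0-1 | P1 1-6 | P3 6-13 | P2 13-25 |
Completion: P0=1  P1=6  P2=25  P3=13
Turnaround (C−A): P0=1  P1=6  P2=24  P3=9
Turnaround(P3) = completion − arrival = 13 − 4 = 9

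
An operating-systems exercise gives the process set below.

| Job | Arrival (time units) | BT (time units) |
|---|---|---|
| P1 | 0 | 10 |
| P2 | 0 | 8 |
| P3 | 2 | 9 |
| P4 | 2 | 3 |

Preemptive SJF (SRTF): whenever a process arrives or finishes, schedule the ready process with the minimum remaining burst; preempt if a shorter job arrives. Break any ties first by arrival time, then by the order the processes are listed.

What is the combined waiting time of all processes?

Gantt: | P2 0-2 | P4 2-5 | P2 5-11 | P3 11-20 | P1 20-30 |
Completion: P1=30  P2=11  P3=20  P4=5
Turnaround (C−A): P1=30  P2=11  P3=18  P4=3
Waiting = turnaround − burst: P1=20, P2=3, P3=9, P4=0
Total waiting = 20 + 3 + 9 + 0 = 32

32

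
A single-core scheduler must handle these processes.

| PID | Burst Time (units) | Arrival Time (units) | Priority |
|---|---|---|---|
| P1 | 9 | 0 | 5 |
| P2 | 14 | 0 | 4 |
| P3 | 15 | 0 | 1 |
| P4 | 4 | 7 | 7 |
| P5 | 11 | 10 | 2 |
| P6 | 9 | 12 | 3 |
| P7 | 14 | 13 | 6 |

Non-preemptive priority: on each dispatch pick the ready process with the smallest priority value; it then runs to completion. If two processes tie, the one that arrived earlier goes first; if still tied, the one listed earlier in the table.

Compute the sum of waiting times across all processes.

213

Gantt: | P3 0-15 | P5 15-26 | P6 26-35 | P2 35-49 | P1 49-58 | P7 58-72 | P4 72-76 |
Completion: P1=58  P2=49  P3=15  P4=76  P5=26  P6=35  P7=72
Turnaround (C−A): P1=58  P2=49  P3=15  P4=69  P5=16  P6=23  P7=59
Waiting = turnaround − burst: P1=49, P2=35, P3=0, P4=65, P5=5, P6=14, P7=45
Total waiting = 49 + 35 + 0 + 65 + 5 + 14 + 45 = 213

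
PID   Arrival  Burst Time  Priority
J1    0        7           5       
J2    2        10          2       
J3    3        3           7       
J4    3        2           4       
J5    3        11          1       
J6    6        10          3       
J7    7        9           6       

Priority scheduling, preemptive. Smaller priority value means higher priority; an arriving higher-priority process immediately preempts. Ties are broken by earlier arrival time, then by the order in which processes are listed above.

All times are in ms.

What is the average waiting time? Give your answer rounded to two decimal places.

Schedule: | J1 0-2 | J2 2-3 | J5 3-14 | J2 14-23 | J6 23-33 | J4 33-35 | J1 35-40 | J7 40-49 | J3 49-52 |
Completion: J1=40  J2=23  J3=52  J4=35  J5=14  J6=33  J7=49
Turnaround (C−A): J1=40  J2=21  J3=49  J4=32  J5=11  J6=27  J7=42
Waiting times: J1=33, J2=11, J3=46, J4=30, J5=0, J6=17, J7=33
Average waiting = (33+11+46+30+0+17+33) / 7 = 170/7 = 24.29

24.29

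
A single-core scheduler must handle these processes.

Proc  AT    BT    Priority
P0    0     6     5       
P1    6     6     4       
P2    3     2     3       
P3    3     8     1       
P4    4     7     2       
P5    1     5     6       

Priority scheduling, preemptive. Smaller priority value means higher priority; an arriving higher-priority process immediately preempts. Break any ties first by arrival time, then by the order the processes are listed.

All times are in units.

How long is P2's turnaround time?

Timeline: | P0 0-3 | P3 3-11 | P4 11-18 | P2 18-20 | P1 20-26 | P0 26-29 | P5 29-34 |
Completion: P0=29  P1=26  P2=20  P3=11  P4=18  P5=34
Turnaround (C−A): P0=29  P1=20  P2=17  P3=8  P4=14  P5=33
Turnaround(P2) = completion − arrival = 20 − 3 = 17

17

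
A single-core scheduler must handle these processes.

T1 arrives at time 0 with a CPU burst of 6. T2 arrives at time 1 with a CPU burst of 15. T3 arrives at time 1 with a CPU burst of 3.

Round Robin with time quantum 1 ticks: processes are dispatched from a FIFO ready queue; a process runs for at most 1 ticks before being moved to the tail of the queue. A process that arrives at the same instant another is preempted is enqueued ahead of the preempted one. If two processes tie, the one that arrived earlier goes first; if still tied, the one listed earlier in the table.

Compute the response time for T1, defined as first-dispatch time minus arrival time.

0

Timeline: | T1 0-1 | T2 1-2 | T3 2-3 | T1 3-4 | T2 4-5 | T3 5-6 | T1 6-7 | T2 7-8 | T3 8-9 | T1 9-10 | T2 10-11 | T1 11-12 | T2 12-13 | T1 13-14 | T2 14-24 |
Completion: T1=14  T2=24  T3=9
Response(T1) = first start − arrival = 0 − 0 = 0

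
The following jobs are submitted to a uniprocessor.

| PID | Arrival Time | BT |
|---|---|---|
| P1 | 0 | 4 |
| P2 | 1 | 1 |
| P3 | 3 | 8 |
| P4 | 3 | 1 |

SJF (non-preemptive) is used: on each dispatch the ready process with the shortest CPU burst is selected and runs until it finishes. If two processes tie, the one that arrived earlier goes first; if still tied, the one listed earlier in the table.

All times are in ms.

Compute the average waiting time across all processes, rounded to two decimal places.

2.00

Schedule: | P1 0-4 | P2 4-5 | P4 5-6 | P3 6-14 |
Completion: P1=4  P2=5  P3=14  P4=6
Waiting times: P1=0, P2=3, P3=3, P4=2
Average waiting = (0+3+3+2) / 4 = 8/4 = 2.00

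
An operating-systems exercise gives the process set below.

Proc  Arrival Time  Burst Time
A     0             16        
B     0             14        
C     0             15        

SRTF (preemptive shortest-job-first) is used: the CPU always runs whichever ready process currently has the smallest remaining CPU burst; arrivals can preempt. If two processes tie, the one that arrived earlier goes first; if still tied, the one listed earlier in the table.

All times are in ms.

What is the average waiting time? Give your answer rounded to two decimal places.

14.33

Gantt: | B 0-14 | C 14-29 | A 29-45 |
Completion: A=45  B=14  C=29
Turnaround (C−A): A=45  B=14  C=29
Waiting times: A=29, B=0, C=14
Average waiting = (29+0+14) / 3 = 43/3 = 14.33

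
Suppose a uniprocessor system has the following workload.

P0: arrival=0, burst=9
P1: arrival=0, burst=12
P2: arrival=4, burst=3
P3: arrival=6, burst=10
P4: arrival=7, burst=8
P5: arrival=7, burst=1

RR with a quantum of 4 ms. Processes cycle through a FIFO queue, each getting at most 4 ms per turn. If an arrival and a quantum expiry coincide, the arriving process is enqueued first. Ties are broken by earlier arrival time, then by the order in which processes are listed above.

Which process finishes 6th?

Schedule: | P0 0-4 | P1 4-8 | P2 8-11 | P0 11-15 | P3 15-19 | P4 19-23 | P5 23-24 | P1 24-28 | P0 28-29 | P3 29-33 | P4 33-37 | P1 37-41 | P3 41-43 |
Completion: P0=29  P1=41  P2=11  P3=43  P4=37  P5=24
Finish order: P2 → P5 → P0 → P4 → P1 → P3

P3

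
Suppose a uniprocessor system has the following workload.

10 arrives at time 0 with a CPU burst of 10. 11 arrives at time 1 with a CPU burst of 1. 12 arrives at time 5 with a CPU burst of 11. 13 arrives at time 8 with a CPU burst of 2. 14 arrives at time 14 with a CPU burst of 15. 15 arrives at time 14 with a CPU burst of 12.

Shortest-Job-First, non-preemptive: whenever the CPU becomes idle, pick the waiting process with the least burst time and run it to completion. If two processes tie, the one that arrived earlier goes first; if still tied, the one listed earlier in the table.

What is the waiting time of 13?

Schedule: | 10 0-10 | 11 10-11 | 13 11-13 | 12 13-24 | 15 24-36 | 14 36-51 |
Completion: 10=10  11=11  12=24  13=13  14=51  15=36
Turnaround (C−A): 10=10  11=10  12=19  13=5  14=37  15=22
Waiting(13) = turnaround − burst = 5 − 2 = 3

3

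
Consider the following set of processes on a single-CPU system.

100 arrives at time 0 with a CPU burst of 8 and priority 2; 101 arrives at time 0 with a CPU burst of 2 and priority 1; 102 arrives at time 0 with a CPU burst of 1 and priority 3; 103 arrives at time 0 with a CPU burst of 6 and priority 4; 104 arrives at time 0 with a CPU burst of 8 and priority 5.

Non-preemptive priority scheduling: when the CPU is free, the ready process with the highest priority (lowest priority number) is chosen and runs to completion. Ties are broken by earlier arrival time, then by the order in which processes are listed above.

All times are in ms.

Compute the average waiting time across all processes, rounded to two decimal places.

Schedule: | 101 0-2 | 100 2-10 | 102 10-11 | 103 11-17 | 104 17-25 |
Completion: 100=10  101=2  102=11  103=17  104=25
Waiting times: 100=2, 101=0, 102=10, 103=11, 104=17
Average waiting = (2+0+10+11+17) / 5 = 40/5 = 8.00

8.00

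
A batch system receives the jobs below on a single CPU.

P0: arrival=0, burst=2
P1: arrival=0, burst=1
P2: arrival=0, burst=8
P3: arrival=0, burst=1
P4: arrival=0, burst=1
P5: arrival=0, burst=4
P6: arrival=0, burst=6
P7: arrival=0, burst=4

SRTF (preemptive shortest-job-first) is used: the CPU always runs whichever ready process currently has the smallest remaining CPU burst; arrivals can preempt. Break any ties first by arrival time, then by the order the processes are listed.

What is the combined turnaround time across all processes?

Gantt: | P1 0-1 | P3 1-2 | P4 2-3 | P0 3-5 | P5 5-9 | P7 9-13 | P6 13-19 | P2 19-27 |
Completion: P0=5  P1=1  P2=27  P3=2  P4=3  P5=9  P6=19  P7=13
Turnaround (C−A): P0=5  P1=1  P2=27  P3=2  P4=3  P5=9  P6=19  P7=13
Turnaround = completion − arrival: P0=5, P1=1, P2=27, P3=2, P4=3, P5=9, P6=19, P7=13
Total turnaround = 5 + 1 + 27 + 2 + 3 + 9 + 19 + 13 = 79

79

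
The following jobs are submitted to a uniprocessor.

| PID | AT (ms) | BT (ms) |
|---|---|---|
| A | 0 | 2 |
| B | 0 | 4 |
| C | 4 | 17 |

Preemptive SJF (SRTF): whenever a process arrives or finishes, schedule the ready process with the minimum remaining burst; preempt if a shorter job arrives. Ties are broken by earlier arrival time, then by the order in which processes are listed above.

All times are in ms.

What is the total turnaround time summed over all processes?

27

Timeline: | A 0-2 | B 2-6 | C 6-23 |
Completion: A=2  B=6  C=23
Turnaround (C−A): A=2  B=6  C=19
Turnaround = completion − arrival: A=2, B=6, C=19
Total turnaround = 2 + 6 + 19 = 27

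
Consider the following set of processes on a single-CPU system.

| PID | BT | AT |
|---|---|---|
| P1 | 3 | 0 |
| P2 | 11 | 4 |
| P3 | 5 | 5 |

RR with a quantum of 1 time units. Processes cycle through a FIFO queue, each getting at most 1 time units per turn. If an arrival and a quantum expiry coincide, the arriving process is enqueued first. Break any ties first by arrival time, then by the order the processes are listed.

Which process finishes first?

P1

Schedule: | P1 0-3 | idle 3-4 | P2 4-5 | P3 5-6 | P2 6-7 | P3 7-8 | P2 8-9 | P3 9-10 | P2 10-11 | P3 11-12 | P2 12-13 | P3 13-14 | P2 14-20 |
Completion: P1=3  P2=20  P3=14
Turnaround (C−A): P1=3  P2=16  P3=9
Finish order: P1 → P3 → P2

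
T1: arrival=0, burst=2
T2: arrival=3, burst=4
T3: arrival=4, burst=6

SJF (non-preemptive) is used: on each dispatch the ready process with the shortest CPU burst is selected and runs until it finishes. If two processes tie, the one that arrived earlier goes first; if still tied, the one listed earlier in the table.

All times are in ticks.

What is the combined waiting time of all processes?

3

Schedule: | T1 0-2 | idle 2-3 | T2 3-7 | T3 7-13 |
Completion: T1=2  T2=7  T3=13
Waiting = turnaround − burst: T1=0, T2=0, T3=3
Total waiting = 0 + 0 + 3 = 3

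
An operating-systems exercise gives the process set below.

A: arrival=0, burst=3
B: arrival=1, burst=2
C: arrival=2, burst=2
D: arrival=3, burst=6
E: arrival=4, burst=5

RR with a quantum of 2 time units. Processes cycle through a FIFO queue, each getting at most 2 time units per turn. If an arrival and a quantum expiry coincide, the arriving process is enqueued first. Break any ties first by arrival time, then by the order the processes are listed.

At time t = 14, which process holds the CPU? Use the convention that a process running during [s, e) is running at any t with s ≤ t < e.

E

Timeline: | A 0-2 | B 2-4 | C 4-6 | A 6-7 | D 7-9 | E 9-11 | D 11-13 | E 13-15 | D 15-17 | E 17-18 |
Completion: A=7  B=4  C=6  D=17  E=18
Turnaround (C−A): A=7  B=3  C=4  D=14  E=14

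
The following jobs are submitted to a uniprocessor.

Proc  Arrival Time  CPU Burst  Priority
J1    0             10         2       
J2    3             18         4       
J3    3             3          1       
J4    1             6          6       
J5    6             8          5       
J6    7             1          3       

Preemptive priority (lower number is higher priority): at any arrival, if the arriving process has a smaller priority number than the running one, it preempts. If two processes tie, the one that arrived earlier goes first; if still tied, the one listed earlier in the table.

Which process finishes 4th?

Gantt: | J1 0-3 | J3 3-6 | J1 6-13 | J6 13-14 | J2 14-32 | J5 32-40 | J4 40-46 |
Completion: J1=13  J2=32  J3=6  J4=46  J5=40  J6=14
Turnaround (C−A): J1=13  J2=29  J3=3  J4=45  J5=34  J6=7
Finish order: J3 → J1 → J6 → J2 → J5 → J4

J2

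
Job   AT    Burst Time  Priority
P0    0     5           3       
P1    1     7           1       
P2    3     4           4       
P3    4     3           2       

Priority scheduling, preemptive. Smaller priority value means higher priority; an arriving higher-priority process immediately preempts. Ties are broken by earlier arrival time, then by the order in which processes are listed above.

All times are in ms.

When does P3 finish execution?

Gantt: | P0 0-1 | P1 1-8 | P3 8-11 | P0 11-15 | P2 15-19 |
Completion: P0=15  P1=8  P2=19  P3=11
Turnaround (C−A): P0=15  P1=7  P2=16  P3=7

11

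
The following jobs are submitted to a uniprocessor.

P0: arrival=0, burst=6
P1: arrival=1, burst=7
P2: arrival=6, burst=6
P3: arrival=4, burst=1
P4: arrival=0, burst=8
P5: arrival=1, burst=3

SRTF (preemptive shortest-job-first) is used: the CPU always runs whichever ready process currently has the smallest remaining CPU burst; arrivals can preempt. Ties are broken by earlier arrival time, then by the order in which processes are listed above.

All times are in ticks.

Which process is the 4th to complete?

Gantt: | P0 0-1 | P5 1-4 | P3 4-5 | P0 5-10 | P2 10-16 | P1 16-23 | P4 23-31 |
Completion: P0=10  P1=23  P2=16  P3=5  P4=31  P5=4
Finish order: P5 → P3 → P0 → P2 → P1 → P4

P2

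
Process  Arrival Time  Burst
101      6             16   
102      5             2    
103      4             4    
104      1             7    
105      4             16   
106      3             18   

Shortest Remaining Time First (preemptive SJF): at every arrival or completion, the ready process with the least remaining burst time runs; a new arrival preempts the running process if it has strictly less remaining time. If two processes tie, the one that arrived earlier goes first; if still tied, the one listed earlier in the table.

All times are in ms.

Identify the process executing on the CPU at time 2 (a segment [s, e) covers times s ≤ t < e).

Timeline: | idle 0-1 | 104 1-5 | 102 5-7 | 104 7-10 | 103 10-14 | 105 14-30 | 101 30-46 | 106 46-64 |
Completion: 101=46  102=7  103=14  104=10  105=30  106=64

104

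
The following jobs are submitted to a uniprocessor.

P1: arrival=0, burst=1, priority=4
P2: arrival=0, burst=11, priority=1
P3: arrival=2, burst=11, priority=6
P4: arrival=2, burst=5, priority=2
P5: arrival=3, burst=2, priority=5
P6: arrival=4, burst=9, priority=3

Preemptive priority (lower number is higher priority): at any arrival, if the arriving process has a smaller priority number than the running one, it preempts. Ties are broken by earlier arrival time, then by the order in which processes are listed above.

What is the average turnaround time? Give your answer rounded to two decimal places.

22.33

Schedule: | P2 0-11 | P4 11-16 | P6 16-25 | P1 25-26 | P5 26-28 | P3 28-39 |
Completion: P1=26  P2=11  P3=39  P4=16  P5=28  P6=25
Turnaround (C−A): P1=26  P2=11  P3=37  P4=14  P5=25  P6=21
Turnaround times: P1=26, P2=11, P3=37, P4=14, P5=25, P6=21
Average turnaround = (26+11+37+14+25+21) / 6 = 134/6 = 22.33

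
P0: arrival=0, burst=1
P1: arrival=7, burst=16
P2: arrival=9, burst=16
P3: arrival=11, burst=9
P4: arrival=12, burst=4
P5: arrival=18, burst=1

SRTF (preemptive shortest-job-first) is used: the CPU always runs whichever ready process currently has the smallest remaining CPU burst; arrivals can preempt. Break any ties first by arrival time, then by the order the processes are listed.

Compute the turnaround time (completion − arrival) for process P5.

Schedule: | P0 0-1 | idle 1-7 | P1 7-11 | P3 11-12 | P4 12-16 | P3 16-18 | P5 18-19 | P3 19-25 | P1 25-37 | P2 37-53 |
Completion: P0=1  P1=37  P2=53  P3=25  P4=16  P5=19
Turnaround (C−A): P0=1  P1=30  P2=44  P3=14  P4=4  P5=1
Turnaround(P5) = completion − arrival = 19 − 18 = 1

1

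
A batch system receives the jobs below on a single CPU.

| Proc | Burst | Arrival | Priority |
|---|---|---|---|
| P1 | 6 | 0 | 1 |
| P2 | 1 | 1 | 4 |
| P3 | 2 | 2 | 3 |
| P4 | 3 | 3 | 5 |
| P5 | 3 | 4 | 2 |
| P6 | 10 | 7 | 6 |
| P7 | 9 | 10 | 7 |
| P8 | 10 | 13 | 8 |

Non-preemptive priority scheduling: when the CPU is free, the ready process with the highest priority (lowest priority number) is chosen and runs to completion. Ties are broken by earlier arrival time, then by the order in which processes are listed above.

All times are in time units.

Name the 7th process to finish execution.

P7

Gantt: | P1 0-6 | P5 6-9 | P3 9-11 | P2 11-12 | P4 12-15 | P6 15-25 | P7 25-34 | P8 34-44 |
Completion: P1=6  P2=12  P3=11  P4=15  P5=9  P6=25  P7=34  P8=44
Turnaround (C−A): P1=6  P2=11  P3=9  P4=12  P5=5  P6=18  P7=24  P8=31
Finish order: P1 → P5 → P3 → P2 → P4 → P6 → P7 → P8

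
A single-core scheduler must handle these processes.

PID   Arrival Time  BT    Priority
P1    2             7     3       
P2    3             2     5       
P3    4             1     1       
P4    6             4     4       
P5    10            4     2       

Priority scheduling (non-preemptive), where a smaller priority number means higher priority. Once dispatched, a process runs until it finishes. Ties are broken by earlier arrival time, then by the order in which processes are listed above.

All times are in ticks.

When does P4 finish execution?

18

Timeline: | idle 0-2 | P1 2-9 | P3 9-10 | P5 10-14 | P4 14-18 | P2 18-20 |
Completion: P1=9  P2=20  P3=10  P4=18  P5=14
Turnaround (C−A): P1=7  P2=17  P3=6  P4=12  P5=4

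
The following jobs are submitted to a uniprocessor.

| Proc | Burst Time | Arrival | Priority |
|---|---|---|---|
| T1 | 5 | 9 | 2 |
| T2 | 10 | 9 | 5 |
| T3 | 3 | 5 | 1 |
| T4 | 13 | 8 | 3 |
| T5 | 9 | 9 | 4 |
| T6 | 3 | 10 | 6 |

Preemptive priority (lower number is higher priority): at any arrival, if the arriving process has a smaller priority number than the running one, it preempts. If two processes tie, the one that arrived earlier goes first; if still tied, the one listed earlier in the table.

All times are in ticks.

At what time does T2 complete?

45

Timeline: | idle 0-5 | T3 5-8 | T4 8-9 | T1 9-14 | T4 14-26 | T5 26-35 | T2 35-45 | T6 45-48 |
Completion: T1=14  T2=45  T3=8  T4=26  T5=35  T6=48
Turnaround (C−A): T1=5  T2=36  T3=3  T4=18  T5=26  T6=38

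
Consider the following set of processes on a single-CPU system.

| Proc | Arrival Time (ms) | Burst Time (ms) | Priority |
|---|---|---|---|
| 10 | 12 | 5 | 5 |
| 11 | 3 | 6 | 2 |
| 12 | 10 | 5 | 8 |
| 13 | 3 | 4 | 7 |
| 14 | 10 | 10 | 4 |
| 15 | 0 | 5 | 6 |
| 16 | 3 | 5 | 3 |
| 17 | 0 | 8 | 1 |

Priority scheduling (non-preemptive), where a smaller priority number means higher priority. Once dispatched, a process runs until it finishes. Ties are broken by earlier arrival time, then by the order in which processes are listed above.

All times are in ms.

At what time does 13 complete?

43

Timeline: | 17 0-8 | 11 8-14 | 16 14-19 | 14 19-29 | 10 29-34 | 15 34-39 | 13 39-43 | 12 43-48 |
Completion: 10=34  11=14  12=48  13=43  14=29  15=39  16=19  17=8
Turnaround (C−A): 10=22  11=11  12=38  13=40  14=19  15=39  16=16  17=8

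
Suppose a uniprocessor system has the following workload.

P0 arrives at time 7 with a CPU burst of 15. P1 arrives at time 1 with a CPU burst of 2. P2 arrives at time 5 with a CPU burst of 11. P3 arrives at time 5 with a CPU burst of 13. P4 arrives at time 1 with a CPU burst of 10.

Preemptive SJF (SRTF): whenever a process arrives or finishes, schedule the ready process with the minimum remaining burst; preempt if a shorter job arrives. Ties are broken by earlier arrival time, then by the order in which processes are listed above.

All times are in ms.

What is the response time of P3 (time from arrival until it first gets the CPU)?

Schedule: | idle 0-1 | P1 1-3 | P4 3-13 | P2 13-24 | P3 24-37 | P0 37-52 |
Completion: P0=52  P1=3  P2=24  P3=37  P4=13
Response(P3) = first start − arrival = 24 − 5 = 19

19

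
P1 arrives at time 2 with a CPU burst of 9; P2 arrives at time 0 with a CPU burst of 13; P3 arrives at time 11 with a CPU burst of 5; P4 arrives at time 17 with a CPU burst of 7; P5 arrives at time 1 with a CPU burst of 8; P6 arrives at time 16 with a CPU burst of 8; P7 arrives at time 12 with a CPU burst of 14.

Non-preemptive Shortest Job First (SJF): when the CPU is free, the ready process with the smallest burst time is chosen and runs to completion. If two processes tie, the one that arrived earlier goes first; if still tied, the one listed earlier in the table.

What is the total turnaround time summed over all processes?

185

Gantt: | P2 0-13 | P3 13-18 | P4 18-25 | P5 25-33 | P6 33-41 | P1 41-50 | P7 50-64 |
Completion: P1=50  P2=13  P3=18  P4=25  P5=33  P6=41  P7=64
Turnaround = completion − arrival: P1=48, P2=13, P3=7, P4=8, P5=32, P6=25, P7=52
Total turnaround = 48 + 13 + 7 + 8 + 32 + 25 + 52 = 185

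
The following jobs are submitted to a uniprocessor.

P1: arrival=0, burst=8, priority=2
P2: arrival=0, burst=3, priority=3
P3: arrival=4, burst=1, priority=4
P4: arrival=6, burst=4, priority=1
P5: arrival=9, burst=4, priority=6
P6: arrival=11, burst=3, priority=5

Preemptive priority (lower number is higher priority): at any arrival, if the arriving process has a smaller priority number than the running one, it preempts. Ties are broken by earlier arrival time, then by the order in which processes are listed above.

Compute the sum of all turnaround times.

65

Schedule: | P1 0-6 | P4 6-10 | P1 10-12 | P2 12-15 | P3 15-16 | P6 16-19 | P5 19-23 |
Completion: P1=12  P2=15  P3=16  P4=10  P5=23  P6=19
Turnaround (C−A): P1=12  P2=15  P3=12  P4=4  P5=14  P6=8
Turnaround = completion − arrival: P1=12, P2=15, P3=12, P4=4, P5=14, P6=8
Total turnaround = 12 + 15 + 12 + 4 + 14 + 8 = 65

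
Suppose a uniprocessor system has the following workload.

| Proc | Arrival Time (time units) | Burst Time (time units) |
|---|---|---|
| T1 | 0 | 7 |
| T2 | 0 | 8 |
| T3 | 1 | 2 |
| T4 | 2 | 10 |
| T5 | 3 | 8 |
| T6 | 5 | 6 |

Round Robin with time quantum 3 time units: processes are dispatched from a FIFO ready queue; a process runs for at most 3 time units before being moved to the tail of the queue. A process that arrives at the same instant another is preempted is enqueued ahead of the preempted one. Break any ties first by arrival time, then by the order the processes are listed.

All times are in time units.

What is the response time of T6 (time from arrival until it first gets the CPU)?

Timeline: | T1 0-3 | T2 3-6 | T3 6-8 | T4 8-11 | T5 11-14 | T1 14-17 | T6 17-20 | T2 20-23 | T4 23-26 | T5 26-29 | T1 29-30 | T6 30-33 | T2 33-35 | T4 35-38 | T5 38-40 | T4 40-41 |
Completion: T1=30  T2=35  T3=8  T4=41  T5=40  T6=33
Turnaround (C−A): T1=30  T2=35  T3=7  T4=39  T5=37  T6=28
Response(T6) = first start − arrival = 17 − 5 = 12

12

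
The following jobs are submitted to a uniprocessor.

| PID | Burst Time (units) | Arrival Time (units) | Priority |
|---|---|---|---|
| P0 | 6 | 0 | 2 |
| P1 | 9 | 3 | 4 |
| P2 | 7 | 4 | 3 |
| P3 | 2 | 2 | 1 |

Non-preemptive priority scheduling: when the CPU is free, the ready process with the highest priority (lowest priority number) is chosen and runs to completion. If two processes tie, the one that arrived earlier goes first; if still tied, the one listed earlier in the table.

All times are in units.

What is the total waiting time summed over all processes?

Gantt: | P0 0-6 | P3 6-8 | P2 8-15 | P1 15-24 |
Completion: P0=6  P1=24  P2=15  P3=8
Waiting = turnaround − burst: P0=0, P1=12, P2=4, P3=4
Total waiting = 0 + 12 + 4 + 4 = 20

20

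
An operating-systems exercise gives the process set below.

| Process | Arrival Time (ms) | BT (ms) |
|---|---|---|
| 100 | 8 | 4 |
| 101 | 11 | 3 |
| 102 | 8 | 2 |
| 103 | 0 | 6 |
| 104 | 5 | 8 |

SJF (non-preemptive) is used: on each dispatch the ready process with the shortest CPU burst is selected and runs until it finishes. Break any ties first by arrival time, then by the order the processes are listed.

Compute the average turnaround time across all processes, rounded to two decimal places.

Timeline: | 103 0-6 | 104 6-14 | 102 14-16 | 101 16-19 | 100 19-23 |
Completion: 100=23  101=19  102=16  103=6  104=14
Turnaround (C−A): 100=15  101=8  102=8  103=6  104=9
Turnaround times: 100=15, 101=8, 102=8, 103=6, 104=9
Average turnaround = (15+8+8+6+9) / 5 = 46/5 = 9.20

9.20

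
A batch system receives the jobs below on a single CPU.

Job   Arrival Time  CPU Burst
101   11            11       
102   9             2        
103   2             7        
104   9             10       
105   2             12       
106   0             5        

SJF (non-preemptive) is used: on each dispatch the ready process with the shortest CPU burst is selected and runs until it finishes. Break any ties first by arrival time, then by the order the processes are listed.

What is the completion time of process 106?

5

Gantt: | 106 0-5 | 103 5-12 | 102 12-14 | 104 14-24 | 101 24-35 | 105 35-47 |
Completion: 101=35  102=14  103=12  104=24  105=47  106=5
Turnaround (C−A): 101=24  102=5  103=10  104=15  105=45  106=5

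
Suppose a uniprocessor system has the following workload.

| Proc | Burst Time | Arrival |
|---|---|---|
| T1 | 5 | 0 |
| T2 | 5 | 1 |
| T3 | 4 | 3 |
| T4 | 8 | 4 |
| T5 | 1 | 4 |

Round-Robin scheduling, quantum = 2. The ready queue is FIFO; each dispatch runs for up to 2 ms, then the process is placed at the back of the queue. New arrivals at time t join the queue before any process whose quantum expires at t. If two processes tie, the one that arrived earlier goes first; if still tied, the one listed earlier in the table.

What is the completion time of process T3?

Timeline: | T1 0-2 | T2 2-4 | T1 4-6 | T3 6-8 | T4 8-10 | T5 10-11 | T2 11-13 | T1 13-14 | T3 14-16 | T4 16-18 | T2 18-19 | T4 19-23 |
Completion: T1=14  T2=19  T3=16  T4=23  T5=11
Turnaround (C−A): T1=14  T2=18  T3=13  T4=19  T5=7

16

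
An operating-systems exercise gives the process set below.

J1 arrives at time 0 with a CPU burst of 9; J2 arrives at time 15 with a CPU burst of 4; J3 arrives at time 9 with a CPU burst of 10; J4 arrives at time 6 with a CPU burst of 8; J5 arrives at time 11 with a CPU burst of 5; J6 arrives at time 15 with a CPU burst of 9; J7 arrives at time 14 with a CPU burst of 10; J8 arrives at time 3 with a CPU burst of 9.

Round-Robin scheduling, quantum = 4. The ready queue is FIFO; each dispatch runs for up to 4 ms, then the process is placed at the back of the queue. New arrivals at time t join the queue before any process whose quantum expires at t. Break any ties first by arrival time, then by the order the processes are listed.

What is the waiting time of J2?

18

Timeline: | J1 0-4 | J8 4-8 | J1 8-12 | J4 12-16 | J8 16-20 | J3 20-24 | J5 24-28 | J1 28-29 | J7 29-33 | J2 33-37 | J6 37-41 | J4 41-45 | J8 45-46 | J3 46-50 | J5 50-51 | J7 51-55 | J6 55-59 | J3 59-61 | J7 61-63 | J6 63-64 |
Completion: J1=29  J2=37  J3=61  J4=45  J5=51  J6=64  J7=63  J8=46
Waiting(J2) = turnaround − burst = 22 − 4 = 18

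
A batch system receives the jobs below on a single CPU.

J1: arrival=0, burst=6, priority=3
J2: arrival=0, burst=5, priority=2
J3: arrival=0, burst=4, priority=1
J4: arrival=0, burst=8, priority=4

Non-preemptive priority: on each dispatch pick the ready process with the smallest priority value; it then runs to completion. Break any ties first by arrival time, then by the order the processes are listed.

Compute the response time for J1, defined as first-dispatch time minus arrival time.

9

Schedule: | J3 0-4 | J2 4-9 | J1 9-15 | J4 15-23 |
Completion: J1=15  J2=9  J3=4  J4=23
Response(J1) = first start − arrival = 9 − 0 = 9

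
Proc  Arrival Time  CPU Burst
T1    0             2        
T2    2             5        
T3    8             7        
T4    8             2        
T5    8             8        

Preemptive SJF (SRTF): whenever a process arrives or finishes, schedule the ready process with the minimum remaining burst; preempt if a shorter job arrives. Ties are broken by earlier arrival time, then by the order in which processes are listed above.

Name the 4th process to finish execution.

Schedule: | T1 0-2 | T2 2-7 | idle 7-8 | T4 8-10 | T3 10-17 | T5 17-25 |
Completion: T1=2  T2=7  T3=17  T4=10  T5=25
Turnaround (C−A): T1=2  T2=5  T3=9  T4=2  T5=17
Finish order: T1 → T2 → T4 → T3 → T5

T3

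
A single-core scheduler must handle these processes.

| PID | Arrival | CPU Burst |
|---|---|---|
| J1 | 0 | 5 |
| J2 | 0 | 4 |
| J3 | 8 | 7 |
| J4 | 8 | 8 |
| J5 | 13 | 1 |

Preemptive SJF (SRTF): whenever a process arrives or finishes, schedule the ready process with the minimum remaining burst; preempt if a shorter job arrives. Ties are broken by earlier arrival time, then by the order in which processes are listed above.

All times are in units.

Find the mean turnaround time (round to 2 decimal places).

8.00

Schedule: | J2 0-4 | J1 4-9 | J3 9-13 | J5 13-14 | J3 14-17 | J4 17-25 |
Completion: J1=9  J2=4  J3=17  J4=25  J5=14
Turnaround times: J1=9, J2=4, J3=9, J4=17, J5=1
Average turnaround = (9+4+9+17+1) / 5 = 40/5 = 8.00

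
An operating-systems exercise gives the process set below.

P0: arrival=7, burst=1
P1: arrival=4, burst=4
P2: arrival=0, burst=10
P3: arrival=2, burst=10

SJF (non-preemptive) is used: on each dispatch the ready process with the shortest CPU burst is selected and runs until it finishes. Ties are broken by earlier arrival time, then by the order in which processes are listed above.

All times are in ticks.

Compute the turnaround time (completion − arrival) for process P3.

23

Timeline: | P2 0-10 | P0 10-11 | P1 11-15 | P3 15-25 |
Completion: P0=11  P1=15  P2=10  P3=25
Turnaround(P3) = completion − arrival = 25 − 2 = 23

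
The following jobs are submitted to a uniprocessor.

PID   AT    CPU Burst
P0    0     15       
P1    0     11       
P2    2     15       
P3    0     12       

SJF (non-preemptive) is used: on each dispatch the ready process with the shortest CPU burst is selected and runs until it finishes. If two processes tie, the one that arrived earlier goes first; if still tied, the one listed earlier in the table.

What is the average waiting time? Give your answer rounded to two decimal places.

17.50

Gantt: | P1 0-11 | P3 11-23 | P0 23-38 | P2 38-53 |
Completion: P0=38  P1=11  P2=53  P3=23
Turnaround (C−A): P0=38  P1=11  P2=51  P3=23
Waiting times: P0=23, P1=0, P2=36, P3=11
Average waiting = (23+0+36+11) / 4 = 70/4 = 17.50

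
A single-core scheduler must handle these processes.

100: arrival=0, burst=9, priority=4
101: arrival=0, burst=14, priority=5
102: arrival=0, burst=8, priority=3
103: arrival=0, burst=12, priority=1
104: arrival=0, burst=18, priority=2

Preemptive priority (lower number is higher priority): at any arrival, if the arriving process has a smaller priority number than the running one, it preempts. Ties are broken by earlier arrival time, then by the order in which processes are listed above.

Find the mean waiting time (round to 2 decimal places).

25.40

Gantt: | 103 0-12 | 104 12-30 | 102 30-38 | 100 38-47 | 101 47-61 |
Completion: 100=47  101=61  102=38  103=12  104=30
Turnaround (C−A): 100=47  101=61  102=38  103=12  104=30
Waiting times: 100=38, 101=47, 102=30, 103=0, 104=12
Average waiting = (38+47+30+0+12) / 5 = 127/5 = 25.40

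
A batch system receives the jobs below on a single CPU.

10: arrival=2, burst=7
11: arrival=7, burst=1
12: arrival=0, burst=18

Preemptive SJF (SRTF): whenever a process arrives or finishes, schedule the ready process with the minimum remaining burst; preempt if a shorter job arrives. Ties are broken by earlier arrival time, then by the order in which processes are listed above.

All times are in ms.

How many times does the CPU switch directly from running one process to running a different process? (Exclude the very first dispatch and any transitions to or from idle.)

Gantt: | 12 0-2 | 10 2-7 | 11 7-8 | 10 8-10 | 12 10-26 |
Completion: 10=10  11=8  12=26

4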